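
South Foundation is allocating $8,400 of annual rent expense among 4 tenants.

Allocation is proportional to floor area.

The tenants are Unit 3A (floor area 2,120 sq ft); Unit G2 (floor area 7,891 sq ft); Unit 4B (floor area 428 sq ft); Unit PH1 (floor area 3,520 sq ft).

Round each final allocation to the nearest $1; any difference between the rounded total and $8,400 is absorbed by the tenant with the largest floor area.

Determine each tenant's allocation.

Combined floor area = 13,959.
Proportional shares: Unit 3A 2,120/13,959 × $8,400 = 1,275.74; Unit G2 7,891/13,959 × $8,400 = 4,748.51; Unit 4B 428/13,959 × $8,400 = 257.55; Unit PH1 3,520/13,959 × $8,400 = 2,118.20.
At nearest $1: Unit 3A $1,276; Unit G2 $4,749; Unit 4B $258; Unit PH1 $2,118. Sum = $8,401.
Difference $8,400 − $8,401 = −$1 applied to largest floor area (Unit G2): Unit G2 becomes $4,748.

Unit 3A: $1,276 · Unit G2: $4,748 · Unit 4B: $258 · Unit PH1: $2,118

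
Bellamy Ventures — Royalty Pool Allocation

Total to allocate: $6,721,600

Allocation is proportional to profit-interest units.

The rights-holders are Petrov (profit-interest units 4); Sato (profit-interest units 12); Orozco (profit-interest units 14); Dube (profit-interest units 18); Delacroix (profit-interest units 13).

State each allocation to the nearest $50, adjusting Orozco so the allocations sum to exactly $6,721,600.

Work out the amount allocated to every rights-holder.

Petrov: $440,750 | Sato: $1,322,300 | Orozco: $1,542,700 | Dube: $1,983,400 | Delacroix: $1,432,450

Combined profit-interest units = 61.
Raw shares: Petrov 4/61 × $6,721,600 = 440,760.66; Sato 12/61 × $6,721,600 = 1,322,281.97; Orozco 14/61 × $6,721,600 = 1,542,662.30; Dube 18/61 × $6,721,600 = 1,983,422.95; Delacroix 13/61 × $6,721,600 = 1,432,472.13.
After rounding ($50): Petrov $440,750; Sato $1,322,300; Orozco $1,542,650; Dube $1,983,400; Delacroix $1,432,450. Sum = $6,721,550.
Difference $6,721,600 − $6,721,550 = +$50 applied to Orozco: Orozco becomes $1,542,700.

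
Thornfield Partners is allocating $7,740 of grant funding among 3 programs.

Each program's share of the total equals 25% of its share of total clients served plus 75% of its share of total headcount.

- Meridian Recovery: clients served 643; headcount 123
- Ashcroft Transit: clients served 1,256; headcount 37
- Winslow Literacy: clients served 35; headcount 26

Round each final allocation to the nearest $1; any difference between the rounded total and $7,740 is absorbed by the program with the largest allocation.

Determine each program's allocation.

Totals — clients served 1,934, headcount 186.
Composite weights (25% clients served + 75% headcount): Meridian Recovery 0.5791; Ashcroft Transit 0.3116; Winslow Literacy 0.1094.
Raw shares: Meridian Recovery 4,482.12; Ashcroft Transit 2,411.41; Winslow Literacy 846.47.
Rounded to nearest $1: Meridian Recovery $4,482; Ashcroft Transit $2,411; Winslow Literacy $846. Sum = $7,739.
Difference $7,740 − $7,739 = +$1 applied to largest allocation (Meridian Recovery): Meridian Recovery becomes $4,483.

Meridian Recovery: $4,483 | Ashcroft Transit: $2,411 | Winslow Literacy: $846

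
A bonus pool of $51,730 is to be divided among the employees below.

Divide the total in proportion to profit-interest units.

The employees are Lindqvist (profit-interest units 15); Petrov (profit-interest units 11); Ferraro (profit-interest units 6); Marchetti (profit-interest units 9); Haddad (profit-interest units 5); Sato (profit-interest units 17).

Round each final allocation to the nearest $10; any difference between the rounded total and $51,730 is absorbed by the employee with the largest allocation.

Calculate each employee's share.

Sum of profit-interest units: 63.
Pro-rata amounts: Lindqvist 15/63 × $51,730 = 12,316.67; Petrov 11/63 × $51,730 = 9,032.22; Ferraro 6/63 × $51,730 = 4,926.67; Marchetti 9/63 × $51,730 = 7,390.00; Haddad 5/63 × $51,730 = 4,105.56; Sato 17/63 × $51,730 = 13,958.89.
After rounding ($10): Lindqvist $12,320; Petrov $9,030; Ferraro $4,930; Marchetti $7,390; Haddad $4,110; Sato $13,960. Sum = $51,740.
Difference $51,730 − $51,740 = −$10 applied to largest allocation (Sato): Sato becomes $13,950.

Lindqvist: $12,320 | Petrov: $9,030 | Ferraro: $4,930 | Marchetti: $7,390 | Haddad: $4,110 | Sato: $13,950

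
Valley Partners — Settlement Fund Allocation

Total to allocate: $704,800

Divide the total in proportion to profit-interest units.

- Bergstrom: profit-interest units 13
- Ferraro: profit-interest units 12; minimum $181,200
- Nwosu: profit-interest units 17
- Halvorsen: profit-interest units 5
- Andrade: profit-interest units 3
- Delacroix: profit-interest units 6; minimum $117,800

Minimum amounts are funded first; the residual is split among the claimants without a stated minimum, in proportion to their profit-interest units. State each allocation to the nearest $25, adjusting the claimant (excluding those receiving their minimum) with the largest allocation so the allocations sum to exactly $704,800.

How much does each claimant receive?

Minimums first: Ferraro $181,200; Delacroix $117,800. Remaining pool $405,800.
Remaining pool split over remaining profit-interest units 38: Bergstrom 138,826.32 → $138,825; Nwosu 181,542.11 → $181,550; Halvorsen 53,394.74 → $53,400; Andrade 32,036.84 → $32,025.

Bergstrom: $138,825 · Ferraro: $181,200 · Nwosu: $181,550 · Halvorsen: $53,400 · Andrade: $32,025 · Delacroix: $117,800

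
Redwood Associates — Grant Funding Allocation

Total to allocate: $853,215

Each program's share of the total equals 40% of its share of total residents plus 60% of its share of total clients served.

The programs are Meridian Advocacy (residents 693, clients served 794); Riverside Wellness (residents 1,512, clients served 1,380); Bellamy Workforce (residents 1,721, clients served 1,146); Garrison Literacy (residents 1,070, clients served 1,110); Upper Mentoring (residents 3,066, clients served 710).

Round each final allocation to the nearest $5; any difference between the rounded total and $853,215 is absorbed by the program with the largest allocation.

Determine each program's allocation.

Meridian Advocacy: $108,415 · Riverside Wellness: $201,450 · Bellamy Workforce: $186,995 · Garrison Literacy: $155,850 · Upper Mentoring: $200,505

Residents total 8,062; clients served total 5,140.
Composite weights (40% residents + 60% clients served): Meridian Advocacy 0.1271; Riverside Wellness 0.2361; Bellamy Workforce 0.2192; Garrison Literacy 0.1827; Upper Mentoring 0.2350.
Pro-rata amounts: Meridian Advocacy 108,416.62; Riverside Wellness 201,450.97; Bellamy Workforce 186,992.78; Garrison Literacy 155,848.72; Upper Mentoring 200,505.90.
After rounding ($5): Meridian Advocacy $108,415; Riverside Wellness $201,450; Bellamy Workforce $186,995; Garrison Literacy $155,850; Upper Mentoring $200,505. Sum = $853,215.
Sum already equals the total — no adjustment.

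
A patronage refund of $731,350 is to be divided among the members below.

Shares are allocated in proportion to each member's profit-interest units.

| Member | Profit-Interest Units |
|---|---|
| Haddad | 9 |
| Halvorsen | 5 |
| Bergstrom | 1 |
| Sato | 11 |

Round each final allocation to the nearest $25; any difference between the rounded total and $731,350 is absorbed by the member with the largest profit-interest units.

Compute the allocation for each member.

Combined profit-interest units = 9 + 5 + 1 + 11 = 26.
Unrounded shares: Haddad 253,159.62; Halvorsen 140,644.23; Bergstrom 28,128.85; Sato 309,417.31.
At nearest $25: Haddad $253,150; Halvorsen $140,650; Bergstrom $28,125; Sato $309,425. Sum = $731,350.
Sum already equals the total — no adjustment.

Haddad: $253,150 | Halvorsen: $140,650 | Bergstrom: $28,125 | Sato: $309,425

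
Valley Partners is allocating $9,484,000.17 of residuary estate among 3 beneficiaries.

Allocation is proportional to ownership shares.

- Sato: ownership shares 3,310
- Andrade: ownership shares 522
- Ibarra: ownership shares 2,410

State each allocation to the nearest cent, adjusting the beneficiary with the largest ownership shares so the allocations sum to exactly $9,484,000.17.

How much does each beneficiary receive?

Sato: $5,029,163.82 · Andrade: $793,118.89 · Ibarra: $3,661,717.46

Sum of ownership shares: 3,310 + 522 + 2,410 = 6,242.
Proportional shares: Sato 5,029,163.8197; Andrade 793,118.8864; Ibarra 3,661,717.4639.
Rounded to nearest cent: Sato $5,029,163.82; Andrade $793,118.89; Ibarra $3,661,717.46. Sum = $9,484,000.17.
Sum already equals the total — no adjustment.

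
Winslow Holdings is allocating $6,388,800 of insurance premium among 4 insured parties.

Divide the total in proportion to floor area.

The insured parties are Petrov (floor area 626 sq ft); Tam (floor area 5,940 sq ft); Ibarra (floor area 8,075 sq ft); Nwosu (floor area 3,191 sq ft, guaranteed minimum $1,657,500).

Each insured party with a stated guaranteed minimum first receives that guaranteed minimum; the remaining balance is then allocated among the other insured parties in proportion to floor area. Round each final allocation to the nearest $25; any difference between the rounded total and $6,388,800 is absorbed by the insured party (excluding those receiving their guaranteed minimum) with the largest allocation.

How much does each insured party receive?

Fund the minimums — Nwosu $1,657,500. Residual $4,731,300.
Residual split over remaining floor area 14,641: Petrov 202,294.50 → $202,300; Tam 1,919,535.69 → $1,919,525; Ibarra 2,609,469.81 → $2,609,475.

Petrov: $202,300 · Tam: $1,919,525 · Ibarra: $2,609,475 · Nwosu: $1,657,500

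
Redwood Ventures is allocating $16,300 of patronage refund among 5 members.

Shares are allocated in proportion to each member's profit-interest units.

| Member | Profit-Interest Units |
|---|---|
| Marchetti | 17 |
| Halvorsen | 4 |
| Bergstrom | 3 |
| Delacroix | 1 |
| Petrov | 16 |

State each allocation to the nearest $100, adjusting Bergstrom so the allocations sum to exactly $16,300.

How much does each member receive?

Marchetti: $6,800 · Halvorsen: $1,600 · Bergstrom: $1,100 · Delacroix: $400 · Petrov: $6,400

Total profit-interest units = 41.
Proportional shares: Marchetti 17/41 × $16,300 = 6,758.54; Halvorsen 4/41 × $16,300 = 1,590.24; Bergstrom 3/41 × $16,300 = 1,192.68; Delacroix 1/41 × $16,300 = 397.56; Petrov 16/41 × $16,300 = 6,360.98.
Rounded to nearest $100: Marchetti $6,800; Halvorsen $1,600; Bergstrom $1,200; Delacroix $400; Petrov $6,400. Sum = $16,400.
Difference $16,300 − $16,400 = −$100 applied to Bergstrom: Bergstrom becomes $1,100.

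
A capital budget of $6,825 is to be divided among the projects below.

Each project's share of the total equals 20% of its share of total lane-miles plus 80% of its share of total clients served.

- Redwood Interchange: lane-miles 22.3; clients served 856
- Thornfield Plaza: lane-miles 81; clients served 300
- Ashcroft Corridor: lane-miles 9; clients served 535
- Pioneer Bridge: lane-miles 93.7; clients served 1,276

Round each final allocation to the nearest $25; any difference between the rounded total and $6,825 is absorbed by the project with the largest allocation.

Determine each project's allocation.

Lane-miles total 206; clients served total 2,967.
Blended shares (20% lane-miles + 80% clients served): Redwood Interchange 0.2525; Thornfield Plaza 0.1595; Ashcroft Corridor 0.1530; Pioneer Bridge 0.4350.
Raw shares: Redwood Interchange 1,723.01; Thornfield Plaza 1,088.80; Ashcroft Corridor 1,044.17; Pioneer Bridge 2,969.03.
At nearest $25: Redwood Interchange $1,725; Thornfield Plaza $1,100; Ashcroft Corridor $1,050; Pioneer Bridge $2,975. Sum = $6,850.
Difference $6,825 − $6,850 = −$25 applied to largest allocation (Pioneer Bridge): Pioneer Bridge becomes $2,950.

Redwood Interchange: $1,725 · Thornfield Plaza: $1,100 · Ashcroft Corridor: $1,050 · Pioneer Bridge: $2,950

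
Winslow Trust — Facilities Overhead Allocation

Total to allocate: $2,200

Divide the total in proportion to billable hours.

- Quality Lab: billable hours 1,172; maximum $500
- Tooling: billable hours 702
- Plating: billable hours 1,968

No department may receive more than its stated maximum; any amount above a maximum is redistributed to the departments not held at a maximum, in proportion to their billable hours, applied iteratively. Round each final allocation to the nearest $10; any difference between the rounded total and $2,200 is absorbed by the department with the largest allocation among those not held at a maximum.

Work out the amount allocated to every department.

Quality Lab: $500; Tooling: $450; Plating: $1,250

Sum of billable hours: 3,842.
Proportional shares (ignoring caps): Quality Lab 671.11; Tooling 401.98; Plating 1,126.91.
Capped: Quality Lab ($500); residual $1,700 reallocated over remaining billable hours 2,670.
Shares after redistribution: Tooling 446.97 → $450; Plating 1,253.03 → $1,250.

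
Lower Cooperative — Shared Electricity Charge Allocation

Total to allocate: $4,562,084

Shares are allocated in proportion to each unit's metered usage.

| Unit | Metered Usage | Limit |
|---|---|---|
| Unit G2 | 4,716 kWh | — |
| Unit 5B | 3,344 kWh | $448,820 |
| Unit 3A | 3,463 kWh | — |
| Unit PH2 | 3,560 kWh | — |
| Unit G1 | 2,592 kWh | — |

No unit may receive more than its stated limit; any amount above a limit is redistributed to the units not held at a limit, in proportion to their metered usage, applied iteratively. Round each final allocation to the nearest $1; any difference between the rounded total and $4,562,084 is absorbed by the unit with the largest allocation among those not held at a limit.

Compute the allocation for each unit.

Unit G2: $1,353,580 · Unit 5B: $448,820 · Unit 3A: $993,946 · Unit PH2: $1,021,786 · Unit G1: $743,952

Total metered usage = 17,675.
Unconstrained shares: Unit G2 1,217,244.03; Unit 5B 863,117.90; Unit 3A 893,832.92; Unit PH2 918,869.54; Unit G1 669,019.62.
Held at cap: Unit 5B ($448,820); remaining pool $4,113,264 reallocated over remaining metered usage 14,331.
Redistributed shares: Unit G2 1,353,579.86 → $1,353,580; Unit 3A 993,945.52 → $993,946; Unit PH2 1,021,786.33 → $1,021,786; Unit G1 743,952.29 → $743,952.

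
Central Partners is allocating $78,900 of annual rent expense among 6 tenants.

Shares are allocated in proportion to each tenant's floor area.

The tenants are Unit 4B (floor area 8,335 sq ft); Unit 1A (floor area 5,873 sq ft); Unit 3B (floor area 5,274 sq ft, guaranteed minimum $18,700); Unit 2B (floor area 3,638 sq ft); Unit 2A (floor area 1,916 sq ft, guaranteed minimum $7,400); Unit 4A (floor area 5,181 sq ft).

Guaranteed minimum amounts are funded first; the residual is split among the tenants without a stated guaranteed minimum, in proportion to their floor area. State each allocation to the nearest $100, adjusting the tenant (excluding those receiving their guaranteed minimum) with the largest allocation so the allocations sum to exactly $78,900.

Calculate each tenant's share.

Guaranteed amounts: Unit 3B $18,700; Unit 2A $7,400. Balance $52,800.
Balance split over remaining floor area 23,027: Unit 4B 19,111.83 → $19,100; Unit 1A 13,466.56 → $13,500; Unit 2B 8,341.79 → $8,300; Unit 4A 11,879.83 → $11,900.

Unit 4B: $19,100 · Unit 1A: $13,500 · Unit 3B: $18,700 · Unit 2B: $8,300 · Unit 2A: $7,400 · Unit 4A: $11,900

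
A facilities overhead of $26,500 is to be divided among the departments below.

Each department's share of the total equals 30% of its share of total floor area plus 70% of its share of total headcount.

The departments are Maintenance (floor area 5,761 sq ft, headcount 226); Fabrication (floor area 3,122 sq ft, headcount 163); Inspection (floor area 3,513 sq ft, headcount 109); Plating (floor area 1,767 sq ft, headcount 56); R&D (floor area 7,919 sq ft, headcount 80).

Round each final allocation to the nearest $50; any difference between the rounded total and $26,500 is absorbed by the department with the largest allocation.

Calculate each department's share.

Maintenance: $8,700 | Fabrication: $5,900 | Inspection: $4,450 | Plating: $2,250 | R&D: $5,200

Totals — floor area 22,082, headcount 634.
Blended shares (30% floor area + 70% headcount): Maintenance 0.3278; Fabrication 0.2224; Inspection 0.1681; Plating 0.0858; R&D 0.1959.
Proportional shares: Maintenance 8,686.55; Fabrication 5,893.15; Inspection 4,453.95; Plating 2,274.64; R&D 5,191.71.
At nearest $50: Maintenance $8,700; Fabrication $5,900; Inspection $4,450; Plating $2,250; R&D $5,200. Sum = $26,500.
Rounded total matches; no reconciliation needed.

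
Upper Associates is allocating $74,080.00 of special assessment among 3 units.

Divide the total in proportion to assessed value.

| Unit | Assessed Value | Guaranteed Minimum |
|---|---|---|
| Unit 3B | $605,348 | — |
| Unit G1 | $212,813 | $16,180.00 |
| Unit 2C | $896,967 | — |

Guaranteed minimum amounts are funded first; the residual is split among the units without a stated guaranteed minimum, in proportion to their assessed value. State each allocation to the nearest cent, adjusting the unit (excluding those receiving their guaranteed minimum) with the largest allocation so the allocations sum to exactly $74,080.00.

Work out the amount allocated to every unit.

Unit 3B: $23,330.43 · Unit G1: $16,180.00 · Unit 2C: $34,569.57

Guaranteed amounts: Unit G1 $16,180.00. Remaining pool $57,900.00.
Remaining pool split over remaining assessed value 1,502,315: Unit 3B 23,330.4262 → $23,330.43; Unit 2C 34,569.5738 → $34,569.57.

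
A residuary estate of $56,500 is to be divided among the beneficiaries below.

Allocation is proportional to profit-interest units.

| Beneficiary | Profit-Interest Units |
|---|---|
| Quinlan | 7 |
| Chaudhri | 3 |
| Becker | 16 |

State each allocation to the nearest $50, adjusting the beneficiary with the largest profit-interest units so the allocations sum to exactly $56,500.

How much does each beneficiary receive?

Quinlan: $15,200 · Chaudhri: $6,500 · Becker: $34,800

Combined profit-interest units = 26.
Unrounded shares: Quinlan 7/26 × $56,500 = 15,211.54; Chaudhri 3/26 × $56,500 = 6,519.23; Becker 16/26 × $56,500 = 34,769.23.
Rounded to nearest $50: Quinlan $15,200; Chaudhri $6,500; Becker $34,750. Sum = $56,450.
Difference $56,500 − $56,450 = +$50 applied to largest profit-interest units (Becker): Becker becomes $34,800.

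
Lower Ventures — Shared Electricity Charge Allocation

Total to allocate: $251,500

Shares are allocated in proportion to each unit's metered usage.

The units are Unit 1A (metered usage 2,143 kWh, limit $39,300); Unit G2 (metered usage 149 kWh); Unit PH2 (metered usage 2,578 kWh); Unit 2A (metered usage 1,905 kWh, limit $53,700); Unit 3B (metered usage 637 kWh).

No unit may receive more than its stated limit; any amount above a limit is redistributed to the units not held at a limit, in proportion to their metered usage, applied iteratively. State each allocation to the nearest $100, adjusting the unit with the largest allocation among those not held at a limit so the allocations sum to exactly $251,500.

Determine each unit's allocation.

Combined metered usage = 7,412.
Pro-rata shares before constraints: Unit 1A 72,715.12; Unit G2 5,055.79; Unit PH2 87,475.31; Unit 2A 64,639.44; Unit 3B 21,614.34.
Cap binds for Unit 1A ($39,300), Unit 2A ($53,700); residual $158,500 reallocated over remaining metered usage 3,364.
Shares after redistribution: Unit G2 7,020.36 → $7,000; Unit PH2 121,466.41 → $121,500; Unit 3B 30,013.23 → $30,000.

Unit 1A: $39,300; Unit G2: $7,000; Unit PH2: $121,500; Unit 2A: $53,700; Unit 3B: $30,000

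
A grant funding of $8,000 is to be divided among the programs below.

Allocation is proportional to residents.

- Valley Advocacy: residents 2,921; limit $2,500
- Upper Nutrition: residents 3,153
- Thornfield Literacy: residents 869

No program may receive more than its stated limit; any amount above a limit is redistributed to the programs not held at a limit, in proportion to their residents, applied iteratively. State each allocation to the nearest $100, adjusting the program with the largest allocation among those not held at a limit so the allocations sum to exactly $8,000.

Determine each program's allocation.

Valley Advocacy: $2,500 · Upper Nutrition: $4,300 · Thornfield Literacy: $1,200

Sum of residents: 6,943.
Unconstrained shares: Valley Advocacy 3,365.69; Upper Nutrition 3,633.01; Thornfield Literacy 1,001.30.
Held at cap: Valley Advocacy ($2,500); residual $5,500 reallocated over remaining residents 4,022.
Redistributed shares: Upper Nutrition 4,311.66 → $4,300; Thornfield Literacy 1,188.34 → $1,200.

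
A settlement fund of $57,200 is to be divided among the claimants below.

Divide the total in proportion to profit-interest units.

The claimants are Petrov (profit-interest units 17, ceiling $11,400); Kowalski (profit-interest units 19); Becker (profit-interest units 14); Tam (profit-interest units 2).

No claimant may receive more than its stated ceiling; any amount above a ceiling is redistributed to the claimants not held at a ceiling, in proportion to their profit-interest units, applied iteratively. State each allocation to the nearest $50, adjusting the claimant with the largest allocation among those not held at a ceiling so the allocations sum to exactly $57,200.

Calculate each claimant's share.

Petrov: $11,400; Kowalski: $24,900; Becker: $18,300; Tam: $2,600

Profit-interest units total: 52.
Unconstrained shares: Petrov 18,700.00; Kowalski 20,900.00; Becker 15,400.00; Tam 2,200.00.
Capped: Petrov ($11,400); balance $45,800 reallocated over remaining profit-interest units 35.
Redistributed shares: Kowalski 24,862.86 → $24,850; Becker 18,320.00 → $18,300; Tam 2,617.14 → $2,600.
Rounding difference +$50 applied to Kowalski → $24,900.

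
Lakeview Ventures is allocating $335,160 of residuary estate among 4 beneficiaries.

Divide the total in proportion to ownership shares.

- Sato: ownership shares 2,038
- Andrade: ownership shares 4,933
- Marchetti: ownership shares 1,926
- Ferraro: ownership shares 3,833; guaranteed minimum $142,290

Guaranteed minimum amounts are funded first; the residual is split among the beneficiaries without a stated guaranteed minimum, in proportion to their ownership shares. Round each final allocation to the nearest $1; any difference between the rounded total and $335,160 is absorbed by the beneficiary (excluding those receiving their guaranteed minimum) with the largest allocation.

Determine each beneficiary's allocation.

Guaranteed amounts: Ferraro $142,290. Residual $192,870.
Residual split over remaining ownership shares 8,897: Sato 44,179.96 → $44,180; Andrade 106,938.04 → $106,938; Marchetti 41,752.01 → $41,752.

Sato: $44,180 | Andrade: $106,938 | Marchetti: $41,752 | Ferraro: $142,290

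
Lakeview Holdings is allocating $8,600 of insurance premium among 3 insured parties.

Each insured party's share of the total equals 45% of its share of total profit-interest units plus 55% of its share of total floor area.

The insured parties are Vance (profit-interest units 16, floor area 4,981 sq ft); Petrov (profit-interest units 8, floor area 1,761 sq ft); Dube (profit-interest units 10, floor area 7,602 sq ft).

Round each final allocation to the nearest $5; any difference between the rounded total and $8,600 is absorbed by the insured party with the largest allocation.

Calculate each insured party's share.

Vance: $3,465 | Petrov: $1,490 | Dube: $3,645

Profit-interest units total 34; floor area total 14,344.
Composite weights (45% profit-interest units + 55% floor area): Vance 0.4028; Petrov 0.1734; Dube 0.4238.
Raw shares: Vance 3,463.68; Petrov 1,491.29; Dube 3,645.03.
At nearest $5: Vance $3,465; Petrov $1,490; Dube $3,645. Sum = $8,600.
Sum already equals the total — no adjustment.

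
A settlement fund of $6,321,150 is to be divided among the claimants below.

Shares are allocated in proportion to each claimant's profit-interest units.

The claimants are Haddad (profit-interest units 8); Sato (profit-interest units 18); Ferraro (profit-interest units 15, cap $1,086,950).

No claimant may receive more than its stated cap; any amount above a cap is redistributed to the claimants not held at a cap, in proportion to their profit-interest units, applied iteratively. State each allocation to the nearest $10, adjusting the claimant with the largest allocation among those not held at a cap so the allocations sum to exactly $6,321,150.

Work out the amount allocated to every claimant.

Haddad: $1,610,520 | Sato: $3,623,680 | Ferraro: $1,086,950

Profit-interest units total: 41.
Unconstrained shares: Haddad 1,233,395.12; Sato 2,775,139.02; Ferraro 2,312,615.85.
Held at cap: Ferraro ($1,086,950); residual $5,234,200 reallocated over remaining profit-interest units 26.
Shares after redistribution: Haddad 1,610,523.08 → $1,610,520; Sato 3,623,676.92 → $3,623,680.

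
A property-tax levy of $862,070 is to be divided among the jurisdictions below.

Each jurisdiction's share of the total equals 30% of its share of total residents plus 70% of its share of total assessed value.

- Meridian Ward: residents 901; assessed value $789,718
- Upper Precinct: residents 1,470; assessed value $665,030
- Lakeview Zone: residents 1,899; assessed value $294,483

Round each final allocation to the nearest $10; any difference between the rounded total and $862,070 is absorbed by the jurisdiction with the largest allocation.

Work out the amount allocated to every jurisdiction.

Meridian Ward: $327,000; Upper Precinct: $318,460; Lakeview Zone: $216,610

Residents total 4,270; assessed value total 1,749,231.
Combined weights (30% residents + 70% assessed value): Meridian Ward 0.3793; Upper Precinct 0.3694; Lakeview Zone 0.2513.
Raw shares: Meridian Ward 327,007.44; Upper Precinct 318,455.24; Lakeview Zone 216,607.32.
Rounded to nearest $10: Meridian Ward $327,010; Upper Precinct $318,460; Lakeview Zone $216,610. Sum = $862,080.
Difference $862,070 − $862,080 = −$10 applied to largest allocation (Meridian Ward): Meridian Ward becomes $327,000.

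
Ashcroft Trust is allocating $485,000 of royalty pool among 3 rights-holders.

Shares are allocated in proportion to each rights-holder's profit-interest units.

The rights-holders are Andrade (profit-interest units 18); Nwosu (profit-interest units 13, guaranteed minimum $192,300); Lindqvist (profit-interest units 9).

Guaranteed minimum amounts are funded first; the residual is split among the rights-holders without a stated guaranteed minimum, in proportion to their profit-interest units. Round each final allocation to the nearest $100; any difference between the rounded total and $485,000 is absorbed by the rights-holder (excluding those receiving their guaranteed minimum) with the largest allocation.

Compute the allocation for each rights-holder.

Guaranteed amounts: Nwosu $192,300. Remaining pool $292,700.
Remaining pool split over remaining profit-interest units 27: Andrade 195,133.33 → $195,100; Lindqvist 97,566.67 → $97,600.

Andrade: $195,100 | Nwosu: $192,300 | Lindqvist: $97,600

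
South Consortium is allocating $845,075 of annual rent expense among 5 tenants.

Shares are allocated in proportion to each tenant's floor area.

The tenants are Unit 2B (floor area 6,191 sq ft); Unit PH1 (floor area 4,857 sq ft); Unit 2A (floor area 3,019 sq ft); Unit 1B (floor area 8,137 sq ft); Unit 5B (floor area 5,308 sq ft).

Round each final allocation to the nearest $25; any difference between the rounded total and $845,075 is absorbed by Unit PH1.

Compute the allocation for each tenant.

Total floor area = 27,512.
Pro-rata amounts: Unit 2B 6,191/27,512 × $845,075 = 190,166.45; Unit PH1 4,857/27,512 × $845,075 = 149,190.51; Unit 2A 3,019/27,512 × $845,075 = 92,733.40; Unit 1B 8,137/27,512 × $845,075 = 249,940.94; Unit 5B 5,308/27,512 × $845,075 = 163,043.69.
After rounding ($25): Unit 2B $190,175; Unit PH1 $149,200; Unit 2A $92,725; Unit 1B $249,950; Unit 5B $163,050. Sum = $845,100.
Difference $845,075 − $845,100 = −$25 applied to Unit PH1: Unit PH1 becomes $149,175.

Unit 2B: $190,175 | Unit PH1: $149,175 | Unit 2A: $92,725 | Unit 1B: $249,950 | Unit 5B: $163,050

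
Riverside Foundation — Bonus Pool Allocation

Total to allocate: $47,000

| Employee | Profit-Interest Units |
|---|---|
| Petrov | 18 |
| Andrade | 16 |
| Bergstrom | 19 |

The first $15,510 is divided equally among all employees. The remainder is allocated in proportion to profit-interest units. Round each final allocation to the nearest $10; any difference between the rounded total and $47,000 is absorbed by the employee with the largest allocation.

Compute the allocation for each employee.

$15,510 shared equally gives $5,170 per employee.
Remainder $31,490 by profit-interest units (total 53): Petrov 10,694.72 → $10,690; Andrade 9,506.42 → $9,510; Bergstrom 11,288.87 → $11,290.
Totals: Petrov $5,170 + $10,690 = $15,860; Andrade $5,170 + $9,510 = $14,680; Bergstrom $5,170 + $11,290 = $16,460.

Petrov: $15,860 | Andrade: $14,680 | Bergstrom: $16,460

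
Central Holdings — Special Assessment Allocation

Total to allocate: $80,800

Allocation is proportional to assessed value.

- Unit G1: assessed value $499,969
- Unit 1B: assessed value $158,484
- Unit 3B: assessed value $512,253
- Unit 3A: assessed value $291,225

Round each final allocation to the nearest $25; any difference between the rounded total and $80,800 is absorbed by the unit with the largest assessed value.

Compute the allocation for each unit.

Total assessed value = 1,461,931.
Pro-rata amounts: Unit G1 499,969/1,461,931 × $80,800 = 27,632.97; Unit 1B 158,484/1,461,931 × $80,800 = 8,759.31; Unit 3B 512,253/1,461,931 × $80,800 = 28,311.90; Unit 3A 291,225/1,461,931 × $80,800 = 16,095.82.
At nearest $25: Unit G1 $27,625; Unit 1B $8,750; Unit 3B $28,300; Unit 3A $16,100. Sum = $80,775.
Difference $80,800 − $80,775 = +$25 applied to largest assessed value (Unit 3B): Unit 3B becomes $28,325.

Unit G1: $27,625 · Unit 1B: $8,750 · Unit 3B: $28,325 · Unit 3A: $16,100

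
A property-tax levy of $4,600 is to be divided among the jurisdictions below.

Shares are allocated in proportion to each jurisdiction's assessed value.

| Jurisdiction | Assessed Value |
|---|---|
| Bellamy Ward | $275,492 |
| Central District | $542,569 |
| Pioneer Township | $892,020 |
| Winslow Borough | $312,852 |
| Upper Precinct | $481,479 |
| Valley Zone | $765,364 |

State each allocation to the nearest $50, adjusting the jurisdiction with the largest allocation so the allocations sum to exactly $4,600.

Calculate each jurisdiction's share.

Bellamy Ward: $400 · Central District: $750 · Pioneer Township: $1,200 · Winslow Borough: $450 · Upper Precinct: $700 · Valley Zone: $1,100

Assessed value total: 3,269,776.
Pro-rata amounts: Bellamy Ward 275,492/3,269,776 × $4,600 = 387.57; Central District 542,569/3,269,776 × $4,600 = 763.30; Pioneer Township 892,020/3,269,776 × $4,600 = 1,254.92; Winslow Borough 312,852/3,269,776 × $4,600 = 440.13; Upper Precinct 481,479/3,269,776 × $4,600 = 677.36; Valley Zone 765,364/3,269,776 × $4,600 = 1,076.73.
After rounding ($50): Bellamy Ward $400; Central District $750; Pioneer Township $1,250; Winslow Borough $450; Upper Precinct $700; Valley Zone $1,100. Sum = $4,650.
Difference $4,600 − $4,650 = −$50 applied to largest allocation (Pioneer Township): Pioneer Township becomes $1,200.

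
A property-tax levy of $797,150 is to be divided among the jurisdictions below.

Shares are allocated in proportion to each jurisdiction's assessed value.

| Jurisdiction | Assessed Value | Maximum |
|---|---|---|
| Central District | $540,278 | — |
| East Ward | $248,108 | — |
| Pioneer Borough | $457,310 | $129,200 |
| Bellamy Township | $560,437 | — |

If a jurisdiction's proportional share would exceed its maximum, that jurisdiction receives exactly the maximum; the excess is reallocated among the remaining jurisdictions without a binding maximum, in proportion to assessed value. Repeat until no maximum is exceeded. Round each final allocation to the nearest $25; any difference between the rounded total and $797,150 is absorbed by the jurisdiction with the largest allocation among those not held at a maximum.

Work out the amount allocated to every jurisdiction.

Combined assessed value = 1,806,133.
Proportional shares (ignoring caps): Central District 238,455.64; East Ward 109,504.28; Pioneer Borough 201,837.11; Bellamy Township 247,352.97.
Capped: Pioneer Borough ($129,200); balance $667,950 reallocated over remaining assessed value 1,348,823.
Redistributed shares: Central District 267,550.81 → $267,550; East Ward 122,865.45 → $122,875; Bellamy Township 277,533.74 → $277,525.

Central District: $267,550 | East Ward: $122,875 | Pioneer Borough: $129,200 | Bellamy Township: $277,525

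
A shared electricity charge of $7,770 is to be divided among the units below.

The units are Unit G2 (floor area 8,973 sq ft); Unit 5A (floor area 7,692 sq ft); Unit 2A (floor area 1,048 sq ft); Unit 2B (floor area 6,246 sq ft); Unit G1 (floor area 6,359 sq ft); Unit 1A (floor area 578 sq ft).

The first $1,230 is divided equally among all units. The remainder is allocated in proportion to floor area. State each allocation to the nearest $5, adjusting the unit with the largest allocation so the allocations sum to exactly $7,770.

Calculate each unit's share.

Unit G2: $2,110; Unit 5A: $1,835; Unit 2A: $425; Unit 2B: $1,525; Unit G1: $1,550; Unit 1A: $325

$1,230 shared equally gives $205 per unit.
Remainder $6,540 by floor area (total 30,896): Unit G2 1,899.39 → $1,900; Unit 5A 1,628.23 → $1,630; Unit 2A 221.84 → $220; Unit 2B 1,322.14 → $1,320; Unit G1 1,346.06 → $1,345; Unit 1A 122.35 → $120.
Rounding difference +$5 on remainder applied to Unit G2.
Totals: Unit G2 $205 + $1,905 = $2,110; Unit 5A $205 + $1,630 = $1,835; Unit 2A $205 + $220 = $425; Unit 2B $205 + $1,320 = $1,525; Unit G1 $205 + $1,345 = $1,550; Unit 1A $205 + $120 = $325.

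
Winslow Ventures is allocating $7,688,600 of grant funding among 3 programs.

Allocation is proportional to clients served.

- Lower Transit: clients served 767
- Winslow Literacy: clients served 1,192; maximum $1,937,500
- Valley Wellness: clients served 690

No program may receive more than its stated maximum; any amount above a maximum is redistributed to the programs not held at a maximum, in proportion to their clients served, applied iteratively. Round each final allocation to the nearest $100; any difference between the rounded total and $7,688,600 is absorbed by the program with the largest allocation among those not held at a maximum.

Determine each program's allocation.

Lower Transit: $3,027,500 | Winslow Literacy: $1,937,500 | Valley Wellness: $2,723,600

Combined clients served = 2,649.
Proportional shares (ignoring caps): Lower Transit 2,226,182.03; Winslow Literacy 3,459,724.88; Valley Wellness 2,002,693.09.
Cap binds for Winslow Literacy ($1,937,500); balance $5,751,100 reallocated over remaining clients served 1,457.
Shares after redistribution: Lower Transit 3,027,517.98 → $3,027,500; Valley Wellness 2,723,582.02 → $2,723,600.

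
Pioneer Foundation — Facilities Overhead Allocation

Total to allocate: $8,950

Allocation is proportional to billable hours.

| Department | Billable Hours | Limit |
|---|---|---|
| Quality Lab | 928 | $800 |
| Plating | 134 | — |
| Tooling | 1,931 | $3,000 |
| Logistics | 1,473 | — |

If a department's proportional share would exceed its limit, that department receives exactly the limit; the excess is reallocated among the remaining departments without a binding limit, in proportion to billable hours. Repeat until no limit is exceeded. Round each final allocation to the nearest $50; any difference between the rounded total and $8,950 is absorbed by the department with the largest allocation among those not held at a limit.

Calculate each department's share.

Billable hours total: 4,466.
Unconstrained shares: Quality Lab 1,859.74; Plating 268.54; Tooling 3,869.78; Logistics 2,951.94.
Capped: Quality Lab ($800), Tooling ($3,000); residual $5,150 reallocated over remaining billable hours 1,607.
Redistributed shares: Plating 429.43 → $450; Logistics 4,720.57 → $4,700.

Quality Lab: $800 · Plating: $450 · Tooling: $3,000 · Logistics: $4,700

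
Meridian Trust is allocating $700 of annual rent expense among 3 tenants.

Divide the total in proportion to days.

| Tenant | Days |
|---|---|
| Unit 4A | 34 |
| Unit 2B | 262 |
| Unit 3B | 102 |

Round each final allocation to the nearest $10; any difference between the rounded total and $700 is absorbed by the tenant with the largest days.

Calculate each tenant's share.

Sum of days: 34 + 262 + 102 = 398.
Pro-rata amounts: Unit 4A 59.80; Unit 2B 460.80; Unit 3B 179.40.
At nearest $10: Unit 4A $60; Unit 2B $460; Unit 3B $180. Sum = $700.
No rounding difference to absorb.

Unit 4A: $60; Unit 2B: $460; Unit 3B: $180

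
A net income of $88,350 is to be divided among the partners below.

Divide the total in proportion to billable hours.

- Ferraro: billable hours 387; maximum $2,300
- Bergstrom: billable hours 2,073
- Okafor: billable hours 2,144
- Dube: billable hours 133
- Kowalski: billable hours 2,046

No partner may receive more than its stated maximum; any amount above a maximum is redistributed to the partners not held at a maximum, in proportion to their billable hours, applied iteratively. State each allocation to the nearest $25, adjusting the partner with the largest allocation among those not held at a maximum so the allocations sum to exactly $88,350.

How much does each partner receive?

Ferraro: $2,300; Bergstrom: $27,900; Okafor: $28,825; Dube: $1,800; Kowalski: $27,525

Combined billable hours = 6,783.
Pro-rata shares before constraints: Ferraro 5,040.76; Bergstrom 27,001.26; Okafor 27,926.05; Dube 1,732.35; Kowalski 26,649.58.
Held at cap: Ferraro ($2,300); balance $86,050 reallocated over remaining billable hours 6,396.
Remaining shares: Bergstrom 27,889.56 → $27,900; Okafor 28,844.78 → $28,850; Dube 1,789.34 → $1,800; Kowalski 27,526.31 → $27,525.
Rounding difference −$25 applied to Okafor → $28,825.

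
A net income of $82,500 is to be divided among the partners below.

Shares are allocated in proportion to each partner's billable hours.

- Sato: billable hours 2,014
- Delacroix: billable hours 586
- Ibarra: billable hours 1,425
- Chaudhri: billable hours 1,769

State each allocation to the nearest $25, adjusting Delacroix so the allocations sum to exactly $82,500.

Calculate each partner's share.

Sato: $28,675; Delacroix: $8,325; Ibarra: $20,300; Chaudhri: $25,200

Billable hours total: 5,794.
Raw shares: Sato 2,014/5,794 × $82,500 = 28,677.08; Delacroix 586/5,794 × $82,500 = 8,343.98; Ibarra 1,425/5,794 × $82,500 = 20,290.39; Chaudhri 1,769/5,794 × $82,500 = 25,188.56.
At nearest $25: Sato $28,675; Delacroix $8,350; Ibarra $20,300; Chaudhri $25,200. Sum = $82,525.
Difference $82,500 − $82,525 = −$25 applied to Delacroix: Delacroix becomes $8,325.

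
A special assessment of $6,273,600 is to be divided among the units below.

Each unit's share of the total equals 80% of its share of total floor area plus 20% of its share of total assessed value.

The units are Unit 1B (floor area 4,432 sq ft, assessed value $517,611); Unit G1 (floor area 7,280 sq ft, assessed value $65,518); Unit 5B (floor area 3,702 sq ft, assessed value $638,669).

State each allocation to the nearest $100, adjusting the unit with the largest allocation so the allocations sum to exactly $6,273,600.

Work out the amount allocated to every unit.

Unit 1B: $1,974,600 | Unit G1: $2,437,700 | Unit 5B: $1,861,300

Floor area total 15,414; assessed value total 1,221,798.
Composite weights (80% floor area + 20% assessed value): Unit 1B 0.3148; Unit G1 0.3886; Unit 5B 0.2967.
Proportional shares: Unit 1B 1,974,640.97; Unit G1 2,437,689.96; Unit 5B 1,861,269.08.
At nearest $100: Unit 1B $1,974,600; Unit G1 $2,437,700; Unit 5B $1,861,300. Sum = $6,273,600.
Sum already equals the total — no adjustment.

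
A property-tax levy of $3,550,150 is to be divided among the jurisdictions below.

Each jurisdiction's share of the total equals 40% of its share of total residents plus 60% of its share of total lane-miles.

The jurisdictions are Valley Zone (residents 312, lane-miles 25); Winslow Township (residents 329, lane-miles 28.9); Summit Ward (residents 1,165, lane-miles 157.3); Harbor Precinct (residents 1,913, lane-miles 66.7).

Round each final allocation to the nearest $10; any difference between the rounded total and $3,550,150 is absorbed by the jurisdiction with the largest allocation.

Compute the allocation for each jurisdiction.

Valley Zone: $310,760 | Winslow Township: $347,140 | Summit Ward: $1,650,540 | Harbor Precinct: $1,241,710

Residents total 3,719; lane-miles total 277.9.
Blended shares (40% residents + 60% lane-miles): Valley Zone 0.0875; Winslow Township 0.0978; Summit Ward 0.4649; Harbor Precinct 0.3498.
Pro-rata amounts: Valley Zone 310,757.62; Winslow Township 347,142.19; Summit Ward 1,650,539.53; Harbor Precinct 1,241,710.66.
At nearest $10: Valley Zone $310,760; Winslow Township $347,140; Summit Ward $1,650,540; Harbor Precinct $1,241,710. Sum = $3,550,150.
No rounding difference to absorb.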